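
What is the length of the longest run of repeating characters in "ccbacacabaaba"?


Input: "ccbacacabaaba"
Scanning for longest run:
  Position 1 ('c'): continues run of 'c', length=2
  Position 2 ('b'): new char, reset run to 1
  Position 3 ('a'): new char, reset run to 1
  Position 4 ('c'): new char, reset run to 1
  Position 5 ('a'): new char, reset run to 1
  Position 6 ('c'): new char, reset run to 1
  Position 7 ('a'): new char, reset run to 1
  Position 8 ('b'): new char, reset run to 1
  Position 9 ('a'): new char, reset run to 1
  Position 10 ('a'): continues run of 'a', length=2
  Position 11 ('b'): new char, reset run to 1
  Position 12 ('a'): new char, reset run to 1
Longest run: 'c' with length 2

2


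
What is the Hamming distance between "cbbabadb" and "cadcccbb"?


Comparing "cbbabadb" and "cadcccbb" position by position:
  Position 0: 'c' vs 'c' => same
  Position 1: 'b' vs 'a' => differ
  Position 2: 'b' vs 'd' => differ
  Position 3: 'a' vs 'c' => differ
  Position 4: 'b' vs 'c' => differ
  Position 5: 'a' vs 'c' => differ
  Position 6: 'd' vs 'b' => differ
  Position 7: 'b' vs 'b' => same
Total differences (Hamming distance): 6

6


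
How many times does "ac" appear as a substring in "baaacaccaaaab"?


Searching for "ac" in "baaacaccaaaab"
Scanning each position:
  Position 0: "ba" => no
  Position 1: "aa" => no
  Position 2: "aa" => no
  Position 3: "ac" => MATCH
  Position 4: "ca" => no
  Position 5: "ac" => MATCH
  Position 6: "cc" => no
  Position 7: "ca" => no
  Position 8: "aa" => no
  Position 9: "aa" => no
  Position 10: "aa" => no
  Position 11: "ab" => no
Total occurrences: 2

2


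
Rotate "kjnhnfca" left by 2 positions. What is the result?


Input: "kjnhnfca", rotate left by 2
First 2 characters: "kj"
Remaining characters: "nhnfca"
Concatenate remaining + first: "nhnfca" + "kj" = "nhnfcakj"

nhnfcakj


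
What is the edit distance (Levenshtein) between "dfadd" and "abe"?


Computing edit distance: "dfadd" -> "abe"
DP table:
           a    b    e
      0    1    2    3
  d   1    1    2    3
  f   2    2    2    3
  a   3    2    3    3
  d   4    3    3    4
  d   5    4    4    4
Edit distance = dp[5][3] = 4

4


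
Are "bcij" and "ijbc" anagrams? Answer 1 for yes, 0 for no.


Strings: "bcij", "ijbc"
Sorted first:  bcij
Sorted second: bcij
Sorted forms match => anagrams

1


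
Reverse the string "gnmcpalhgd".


Input: gnmcpalhgd
Reading characters right to left:
  Position 9: 'd'
  Position 8: 'g'
  Position 7: 'h'
  Position 6: 'l'
  Position 5: 'a'
  Position 4: 'p'
  Position 3: 'c'
  Position 2: 'm'
  Position 1: 'n'
  Position 0: 'g'
Reversed: dghlapcmng

dghlapcmng


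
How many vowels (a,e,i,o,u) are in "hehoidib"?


Input: hehoidib
Checking each character:
  'h' at position 0: consonant
  'e' at position 1: vowel (running total: 1)
  'h' at position 2: consonant
  'o' at position 3: vowel (running total: 2)
  'i' at position 4: vowel (running total: 3)
  'd' at position 5: consonant
  'i' at position 6: vowel (running total: 4)
  'b' at position 7: consonant
Total vowels: 4

4


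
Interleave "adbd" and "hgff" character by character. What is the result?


Interleaving "adbd" and "hgff":
  Position 0: 'a' from first, 'h' from second => "ah"
  Position 1: 'd' from first, 'g' from second => "dg"
  Position 2: 'b' from first, 'f' from second => "bf"
  Position 3: 'd' from first, 'f' from second => "df"
Result: ahdgbfdf

ahdgbfdf


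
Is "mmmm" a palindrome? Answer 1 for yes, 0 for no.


Input: mmmm
Reversed: mmmm
  Compare pos 0 ('m') with pos 3 ('m'): match
  Compare pos 1 ('m') with pos 2 ('m'): match
Result: palindrome

1


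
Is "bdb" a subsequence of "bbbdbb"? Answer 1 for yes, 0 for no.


Check if "bdb" is a subsequence of "bbbdbb"
Greedy scan:
  Position 0 ('b'): matches sub[0] = 'b'
  Position 1 ('b'): no match needed
  Position 2 ('b'): no match needed
  Position 3 ('d'): matches sub[1] = 'd'
  Position 4 ('b'): matches sub[2] = 'b'
  Position 5 ('b'): no match needed
All 3 characters matched => is a subsequence

1


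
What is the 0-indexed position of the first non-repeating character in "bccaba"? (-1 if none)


Input: bccaba
Character frequencies:
  'a': 2
  'b': 2
  'c': 2
Scanning left to right for freq == 1:
  Position 0 ('b'): freq=2, skip
  Position 1 ('c'): freq=2, skip
  Position 2 ('c'): freq=2, skip
  Position 3 ('a'): freq=2, skip
  Position 4 ('b'): freq=2, skip
  Position 5 ('a'): freq=2, skip
  No unique character found => answer = -1

-1


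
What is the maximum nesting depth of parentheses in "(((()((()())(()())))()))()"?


Input: "(((()((()())(()())))()))()"
Tracking depth:
  Position 0 '(': depth becomes 1
  Position 1 '(': depth becomes 2
  Position 2 '(': depth becomes 3
  Position 3 '(': depth becomes 4
  Position 4 ')': depth becomes 3
  Position 5 '(': depth becomes 4
  Position 6 '(': depth becomes 5
  Position 7 '(': depth becomes 6
  Position 8 ')': depth becomes 5
  Position 9 '(': depth becomes 6
  Position 10 ')': depth becomes 5
  Position 11 ')': depth becomes 4
  Position 12 '(': depth becomes 5
  Position 13 '(': depth becomes 6
  Position 14 ')': depth becomes 5
  Position 15 '(': depth becomes 6
  Position 16 ')': depth becomes 5
  Position 17 ')': depth becomes 4
  Position 18 ')': depth becomes 3
  Position 19 ')': depth becomes 2
  Position 20 '(': depth becomes 3
  Position 21 ')': depth becomes 2
  Position 22 ')': depth becomes 1
  Position 23 ')': depth becomes 0
  Position 24 '(': depth becomes 1
  Position 25 ')': depth becomes 0
Maximum depth reached: 6

6


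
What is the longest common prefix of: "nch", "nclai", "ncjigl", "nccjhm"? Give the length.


Words: nch, nclai, ncjigl, nccjhm
  Position 0: all 'n' => match
  Position 1: all 'c' => match
  Position 2: ('h', 'l', 'j', 'c') => mismatch, stop
LCP = "nc" (length 2)

2


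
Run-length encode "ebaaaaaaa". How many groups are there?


Input: ebaaaaaaa
Scanning for consecutive runs:
  Group 1: 'e' x 1 (positions 0-0)
  Group 2: 'b' x 1 (positions 1-1)
  Group 3: 'a' x 7 (positions 2-8)
Total groups: 3

3


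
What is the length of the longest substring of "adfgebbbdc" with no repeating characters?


Input: "adfgebbbdc"
Sliding window (track last position of each char):
  Position 0 ('a'): window [0,0] length 1 -- new best
  Position 1 ('d'): window [0,1] length 2 -- new best
  Position 2 ('f'): window [0,2] length 3 -- new best
  Position 3 ('g'): window [0,3] length 4 -- new best
  Position 4 ('e'): window [0,4] length 5 -- new best
  Position 5 ('b'): window [0,5] length 6 -- new best
  Position 6 ('b'): repeat (last at 5), move window start to 6
  Position 6 ('b'): window [6,6] length 1
  Position 7 ('b'): repeat (last at 6), move window start to 7
  Position 7 ('b'): window [7,7] length 1
  Position 8 ('d'): window [7,8] length 2
  Position 9 ('c'): window [7,9] length 3
Longest substring with no repeats: "adfgeb" with length 6

6


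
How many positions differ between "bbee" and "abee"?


Comparing "bbee" and "abee" position by position:
  Position 0: 'b' vs 'a' => DIFFER
  Position 1: 'b' vs 'b' => same
  Position 2: 'e' vs 'e' => same
  Position 3: 'e' vs 'e' => same
Positions that differ: 1

1


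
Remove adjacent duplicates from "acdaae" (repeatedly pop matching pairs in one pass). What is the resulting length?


Input: acdaae
Stack-based adjacent duplicate removal:
  Read 'a': push. Stack: a
  Read 'c': push. Stack: ac
  Read 'd': push. Stack: acd
  Read 'a': push. Stack: acda
  Read 'a': matches stack top 'a' => pop. Stack: acd
  Read 'e': push. Stack: acde
Final stack: "acde" (length 4)

4


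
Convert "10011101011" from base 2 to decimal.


Input: "10011101011" in base 2
Positional expansion:
  Digit '1' (value 1) x 2^10 = 1024
  Digit '0' (value 0) x 2^9 = 0
  Digit '0' (value 0) x 2^8 = 0
  Digit '1' (value 1) x 2^7 = 128
  Digit '1' (value 1) x 2^6 = 64
  Digit '1' (value 1) x 2^5 = 32
  Digit '0' (value 0) x 2^4 = 0
  Digit '1' (value 1) x 2^3 = 8
  Digit '0' (value 0) x 2^2 = 0
  Digit '1' (value 1) x 2^1 = 2
  Digit '1' (value 1) x 2^0 = 1
Sum = 1259

1259


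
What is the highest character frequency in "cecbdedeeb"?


Input: cecbdedeeb
Character counts:
  'b': 2
  'c': 2
  'd': 2
  'e': 4
Maximum frequency: 4

4


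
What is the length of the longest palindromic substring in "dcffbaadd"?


Input: "dcffbaadd"
Checking substrings for palindromes:
  [2:4] "ff" (len 2) => palindrome
  [5:7] "aa" (len 2) => palindrome
  [7:9] "dd" (len 2) => palindrome
Longest palindromic substring: "ff" with length 2

2


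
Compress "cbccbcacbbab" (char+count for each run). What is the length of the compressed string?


Input: cbccbcacbbab
Runs:
  'c' x 1 => "c1"
  'b' x 1 => "b1"
  'c' x 2 => "c2"
  'b' x 1 => "b1"
  'c' x 1 => "c1"
  'a' x 1 => "a1"
  'c' x 1 => "c1"
  'b' x 2 => "b2"
  'a' x 1 => "a1"
  'b' x 1 => "b1"
Compressed: "c1b1c2b1c1a1c1b2a1b1"
Compressed length: 20

20


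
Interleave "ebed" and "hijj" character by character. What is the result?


Interleaving "ebed" and "hijj":
  Position 0: 'e' from first, 'h' from second => "eh"
  Position 1: 'b' from first, 'i' from second => "bi"
  Position 2: 'e' from first, 'j' from second => "ej"
  Position 3: 'd' from first, 'j' from second => "dj"
Result: ehbiejdj

ehbiejdj


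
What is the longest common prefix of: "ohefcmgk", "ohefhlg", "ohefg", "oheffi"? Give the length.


Words: ohefcmgk, ohefhlg, ohefg, oheffi
  Position 0: all 'o' => match
  Position 1: all 'h' => match
  Position 2: all 'e' => match
  Position 3: all 'f' => match
  Position 4: ('c', 'h', 'g', 'f') => mismatch, stop
LCP = "ohef" (length 4)

4


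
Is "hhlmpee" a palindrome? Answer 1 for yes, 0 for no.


Input: hhlmpee
Reversed: eepmlhh
  Compare pos 0 ('h') with pos 6 ('e'): MISMATCH
  Compare pos 1 ('h') with pos 5 ('e'): MISMATCH
  Compare pos 2 ('l') with pos 4 ('p'): MISMATCH
Result: not a palindrome

0


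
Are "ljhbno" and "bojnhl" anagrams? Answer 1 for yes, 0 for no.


Strings: "ljhbno", "bojnhl"
Sorted first:  bhjlno
Sorted second: bhjlno
Sorted forms match => anagrams

1


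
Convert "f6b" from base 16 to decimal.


Input: "f6b" in base 16
Positional expansion:
  Digit 'f' (value 15) x 16^2 = 3840
  Digit '6' (value 6) x 16^1 = 96
  Digit 'b' (value 11) x 16^0 = 11
Sum = 3947

3947


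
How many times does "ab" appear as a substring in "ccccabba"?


Searching for "ab" in "ccccabba"
Scanning each position:
  Position 0: "cc" => no
  Position 1: "cc" => no
  Position 2: "cc" => no
  Position 3: "ca" => no
  Position 4: "ab" => MATCH
  Position 5: "bb" => no
  Position 6: "ba" => no
Total occurrences: 1

1


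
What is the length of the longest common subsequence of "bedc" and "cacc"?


LCS of "bedc" and "cacc"
DP table:
           c    a    c    c
      0    0    0    0    0
  b   0    0    0    0    0
  e   0    0    0    0    0
  d   0    0    0    0    0
  c   0    1    1    1    1
LCS length = dp[4][4] = 1

1


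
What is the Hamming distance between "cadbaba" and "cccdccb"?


Comparing "cadbaba" and "cccdccb" position by position:
  Position 0: 'c' vs 'c' => same
  Position 1: 'a' vs 'c' => differ
  Position 2: 'd' vs 'c' => differ
  Position 3: 'b' vs 'd' => differ
  Position 4: 'a' vs 'c' => differ
  Position 5: 'b' vs 'c' => differ
  Position 6: 'a' vs 'b' => differ
Total differences (Hamming distance): 6

6


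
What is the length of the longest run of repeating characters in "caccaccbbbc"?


Input: "caccaccbbbc"
Scanning for longest run:
  Position 1 ('a'): new char, reset run to 1
  Position 2 ('c'): new char, reset run to 1
  Position 3 ('c'): continues run of 'c', length=2
  Position 4 ('a'): new char, reset run to 1
  Position 5 ('c'): new char, reset run to 1
  Position 6 ('c'): continues run of 'c', length=2
  Position 7 ('b'): new char, reset run to 1
  Position 8 ('b'): continues run of 'b', length=2
  Position 9 ('b'): continues run of 'b', length=3
  Position 10 ('c'): new char, reset run to 1
Longest run: 'b' with length 3

3


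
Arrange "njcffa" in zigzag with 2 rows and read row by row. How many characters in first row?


Zigzag "njcffa" into 2 rows:
Placing characters:
  'n' => row 0
  'j' => row 1
  'c' => row 0
  'f' => row 1
  'f' => row 0
  'a' => row 1
Rows:
  Row 0: "ncf"
  Row 1: "jfa"
First row length: 3

3


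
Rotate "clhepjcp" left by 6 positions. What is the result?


Input: "clhepjcp", rotate left by 6
First 6 characters: "clhepj"
Remaining characters: "cp"
Concatenate remaining + first: "cp" + "clhepj" = "cpclhepj"

cpclhepj


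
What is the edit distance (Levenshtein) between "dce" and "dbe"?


Computing edit distance: "dce" -> "dbe"
DP table:
           d    b    e
      0    1    2    3
  d   1    0    1    2
  c   2    1    1    2
  e   3    2    2    1
Edit distance = dp[3][3] = 1

1


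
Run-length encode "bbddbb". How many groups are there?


Input: bbddbb
Scanning for consecutive runs:
  Group 1: 'b' x 2 (positions 0-1)
  Group 2: 'd' x 2 (positions 2-3)
  Group 3: 'b' x 2 (positions 4-5)
Total groups: 3

3


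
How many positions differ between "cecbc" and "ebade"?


Comparing "cecbc" and "ebade" position by position:
  Position 0: 'c' vs 'e' => DIFFER
  Position 1: 'e' vs 'b' => DIFFER
  Position 2: 'c' vs 'a' => DIFFER
  Position 3: 'b' vs 'd' => DIFFER
  Position 4: 'c' vs 'e' => DIFFER
Positions that differ: 5

5


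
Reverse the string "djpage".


Input: djpage
Reading characters right to left:
  Position 5: 'e'
  Position 4: 'g'
  Position 3: 'a'
  Position 2: 'p'
  Position 1: 'j'
  Position 0: 'd'
Reversed: egapjd

egapjd


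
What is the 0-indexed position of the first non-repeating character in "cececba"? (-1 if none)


Input: cececba
Character frequencies:
  'a': 1
  'b': 1
  'c': 3
  'e': 2
Scanning left to right for freq == 1:
  Position 0 ('c'): freq=3, skip
  Position 1 ('e'): freq=2, skip
  Position 2 ('c'): freq=3, skip
  Position 3 ('e'): freq=2, skip
  Position 4 ('c'): freq=3, skip
  Position 5 ('b'): unique! => answer = 5

5


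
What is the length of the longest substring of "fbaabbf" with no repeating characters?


Input: "fbaabbf"
Sliding window (track last position of each char):
  Position 0 ('f'): window [0,0] length 1 -- new best
  Position 1 ('b'): window [0,1] length 2 -- new best
  Position 2 ('a'): window [0,2] length 3 -- new best
  Position 3 ('a'): repeat (last at 2), move window start to 3
  Position 3 ('a'): window [3,3] length 1
  Position 4 ('b'): window [3,4] length 2
  Position 5 ('b'): repeat (last at 4), move window start to 5
  Position 5 ('b'): window [5,5] length 1
  Position 6 ('f'): window [5,6] length 2
Longest substring with no repeats: "fba" with length 3

3


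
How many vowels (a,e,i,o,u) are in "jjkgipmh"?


Input: jjkgipmh
Checking each character:
  'j' at position 0: consonant
  'j' at position 1: consonant
  'k' at position 2: consonant
  'g' at position 3: consonant
  'i' at position 4: vowel (running total: 1)
  'p' at position 5: consonant
  'm' at position 6: consonant
  'h' at position 7: consonant
Total vowels: 1

1


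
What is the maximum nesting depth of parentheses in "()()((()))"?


Input: "()()((()))"
Tracking depth:
  Position 0 '(': depth becomes 1
  Position 1 ')': depth becomes 0
  Position 2 '(': depth becomes 1
  Position 3 ')': depth becomes 0
  Position 4 '(': depth becomes 1
  Position 5 '(': depth becomes 2
  Position 6 '(': depth becomes 3
  Position 7 ')': depth becomes 2
  Position 8 ')': depth becomes 1
  Position 9 ')': depth becomes 0
Maximum depth reached: 3

3


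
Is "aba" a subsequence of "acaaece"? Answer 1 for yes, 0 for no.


Check if "aba" is a subsequence of "acaaece"
Greedy scan:
  Position 0 ('a'): matches sub[0] = 'a'
  Position 1 ('c'): no match needed
  Position 2 ('a'): no match needed
  Position 3 ('a'): no match needed
  Position 4 ('e'): no match needed
  Position 5 ('c'): no match needed
  Position 6 ('e'): no match needed
Only matched 1/3 characters => not a subsequence

0


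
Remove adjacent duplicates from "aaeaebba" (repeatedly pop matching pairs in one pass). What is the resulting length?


Input: aaeaebba
Stack-based adjacent duplicate removal:
  Read 'a': push. Stack: a
  Read 'a': matches stack top 'a' => pop. Stack: (empty)
  Read 'e': push. Stack: e
  Read 'a': push. Stack: ea
  Read 'e': push. Stack: eae
  Read 'b': push. Stack: eaeb
  Read 'b': matches stack top 'b' => pop. Stack: eae
  Read 'a': push. Stack: eaea
Final stack: "eaea" (length 4)

4


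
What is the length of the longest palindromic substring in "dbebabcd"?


Input: "dbebabcd"
Checking substrings for palindromes:
  [1:4] "beb" (len 3) => palindrome
  [3:6] "bab" (len 3) => palindrome
Longest palindromic substring: "beb" with length 3

3


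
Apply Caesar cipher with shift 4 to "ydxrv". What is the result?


Caesar cipher: shift "ydxrv" by 4
  'y' (pos 24) + 4 = pos 2 = 'c'
  'd' (pos 3) + 4 = pos 7 = 'h'
  'x' (pos 23) + 4 = pos 1 = 'b'
  'r' (pos 17) + 4 = pos 21 = 'v'
  'v' (pos 21) + 4 = pos 25 = 'z'
Result: chbvz

chbvz


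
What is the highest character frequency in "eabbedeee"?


Input: eabbedeee
Character counts:
  'a': 1
  'b': 2
  'd': 1
  'e': 5
Maximum frequency: 5

5


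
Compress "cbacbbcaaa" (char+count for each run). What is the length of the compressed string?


Input: cbacbbcaaa
Runs:
  'c' x 1 => "c1"
  'b' x 1 => "b1"
  'a' x 1 => "a1"
  'c' x 1 => "c1"
  'b' x 2 => "b2"
  'c' x 1 => "c1"
  'a' x 3 => "a3"
Compressed: "c1b1a1c1b2c1a3"
Compressed length: 14

14


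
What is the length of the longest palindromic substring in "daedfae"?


Input: "daedfae"
Checking substrings for palindromes:
  No multi-char palindromic substrings found
Longest palindromic substring: "d" with length 1

1


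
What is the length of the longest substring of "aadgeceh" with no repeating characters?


Input: "aadgeceh"
Sliding window (track last position of each char):
  Position 0 ('a'): window [0,0] length 1 -- new best
  Position 1 ('a'): repeat (last at 0), move window start to 1
  Position 1 ('a'): window [1,1] length 1
  Position 2 ('d'): window [1,2] length 2 -- new best
  Position 3 ('g'): window [1,3] length 3 -- new best
  Position 4 ('e'): window [1,4] length 4 -- new best
  Position 5 ('c'): window [1,5] length 5 -- new best
  Position 6 ('e'): repeat (last at 4), move window start to 5
  Position 6 ('e'): window [5,6] length 2
  Position 7 ('h'): window [5,7] length 3
Longest substring with no repeats: "adgec" with length 5

5


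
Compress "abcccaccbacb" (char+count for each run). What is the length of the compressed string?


Input: abcccaccbacb
Runs:
  'a' x 1 => "a1"
  'b' x 1 => "b1"
  'c' x 3 => "c3"
  'a' x 1 => "a1"
  'c' x 2 => "c2"
  'b' x 1 => "b1"
  'a' x 1 => "a1"
  'c' x 1 => "c1"
  'b' x 1 => "b1"
Compressed: "a1b1c3a1c2b1a1c1b1"
Compressed length: 18

18


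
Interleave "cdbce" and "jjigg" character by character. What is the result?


Interleaving "cdbce" and "jjigg":
  Position 0: 'c' from first, 'j' from second => "cj"
  Position 1: 'd' from first, 'j' from second => "dj"
  Position 2: 'b' from first, 'i' from second => "bi"
  Position 3: 'c' from first, 'g' from second => "cg"
  Position 4: 'e' from first, 'g' from second => "eg"
Result: cjdjbicgeg

cjdjbicgeg


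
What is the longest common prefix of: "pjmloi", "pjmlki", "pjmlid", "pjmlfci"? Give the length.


Words: pjmloi, pjmlki, pjmlid, pjmlfci
  Position 0: all 'p' => match
  Position 1: all 'j' => match
  Position 2: all 'm' => match
  Position 3: all 'l' => match
  Position 4: ('o', 'k', 'i', 'f') => mismatch, stop
LCP = "pjml" (length 4)

4


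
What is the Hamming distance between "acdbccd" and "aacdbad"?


Comparing "acdbccd" and "aacdbad" position by position:
  Position 0: 'a' vs 'a' => same
  Position 1: 'c' vs 'a' => differ
  Position 2: 'd' vs 'c' => differ
  Position 3: 'b' vs 'd' => differ
  Position 4: 'c' vs 'b' => differ
  Position 5: 'c' vs 'a' => differ
  Position 6: 'd' vs 'd' => same
Total differences (Hamming distance): 5

5


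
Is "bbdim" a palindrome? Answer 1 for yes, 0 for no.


Input: bbdim
Reversed: midbb
  Compare pos 0 ('b') with pos 4 ('m'): MISMATCH
  Compare pos 1 ('b') with pos 3 ('i'): MISMATCH
Result: not a palindrome

0


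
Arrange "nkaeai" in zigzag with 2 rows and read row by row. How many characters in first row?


Zigzag "nkaeai" into 2 rows:
Placing characters:
  'n' => row 0
  'k' => row 1
  'a' => row 0
  'e' => row 1
  'a' => row 0
  'i' => row 1
Rows:
  Row 0: "naa"
  Row 1: "kei"
First row length: 3

3


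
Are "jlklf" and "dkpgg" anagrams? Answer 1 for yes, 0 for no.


Strings: "jlklf", "dkpgg"
Sorted first:  fjkll
Sorted second: dggkp
Differ at position 0: 'f' vs 'd' => not anagrams

0


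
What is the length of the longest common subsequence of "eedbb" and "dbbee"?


LCS of "eedbb" and "dbbee"
DP table:
           d    b    b    e    e
      0    0    0    0    0    0
  e   0    0    0    0    1    1
  e   0    0    0    0    1    2
  d   0    1    1    1    1    2
  b   0    1    2    2    2    2
  b   0    1    2    3    3    3
LCS length = dp[5][5] = 3

3


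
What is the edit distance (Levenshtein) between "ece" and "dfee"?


Computing edit distance: "ece" -> "dfee"
DP table:
           d    f    e    e
      0    1    2    3    4
  e   1    1    2    2    3
  c   2    2    2    3    3
  e   3    3    3    2    3
Edit distance = dp[3][4] = 3

3


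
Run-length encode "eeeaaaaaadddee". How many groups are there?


Input: eeeaaaaaadddee
Scanning for consecutive runs:
  Group 1: 'e' x 3 (positions 0-2)
  Group 2: 'a' x 6 (positions 3-8)
  Group 3: 'd' x 3 (positions 9-11)
  Group 4: 'e' x 2 (positions 12-13)
Total groups: 4

4


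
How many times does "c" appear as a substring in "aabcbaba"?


Searching for "c" in "aabcbaba"
Scanning each position:
  Position 0: "a" => no
  Position 1: "a" => no
  Position 2: "b" => no
  Position 3: "c" => MATCH
  Position 4: "b" => no
  Position 5: "a" => no
  Position 6: "b" => no
  Position 7: "a" => no
Total occurrences: 1

1


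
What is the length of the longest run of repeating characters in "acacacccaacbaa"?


Input: "acacacccaacbaa"
Scanning for longest run:
  Position 1 ('c'): new char, reset run to 1
  Position 2 ('a'): new char, reset run to 1
  Position 3 ('c'): new char, reset run to 1
  Position 4 ('a'): new char, reset run to 1
  Position 5 ('c'): new char, reset run to 1
  Position 6 ('c'): continues run of 'c', length=2
  Position 7 ('c'): continues run of 'c', length=3
  Position 8 ('a'): new char, reset run to 1
  Position 9 ('a'): continues run of 'a', length=2
  Position 10 ('c'): new char, reset run to 1
  Position 11 ('b'): new char, reset run to 1
  Position 12 ('a'): new char, reset run to 1
  Position 13 ('a'): continues run of 'a', length=2
Longest run: 'c' with length 3

3


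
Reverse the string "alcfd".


Input: alcfd
Reading characters right to left:
  Position 4: 'd'
  Position 3: 'f'
  Position 2: 'c'
  Position 1: 'l'
  Position 0: 'a'
Reversed: dfcla

dfcla


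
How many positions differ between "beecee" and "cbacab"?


Comparing "beecee" and "cbacab" position by position:
  Position 0: 'b' vs 'c' => DIFFER
  Position 1: 'e' vs 'b' => DIFFER
  Position 2: 'e' vs 'a' => DIFFER
  Position 3: 'c' vs 'c' => same
  Position 4: 'e' vs 'a' => DIFFER
  Position 5: 'e' vs 'b' => DIFFER
Positions that differ: 5

5


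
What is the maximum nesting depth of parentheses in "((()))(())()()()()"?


Input: "((()))(())()()()()"
Tracking depth:
  Position 0 '(': depth becomes 1
  Position 1 '(': depth becomes 2
  Position 2 '(': depth becomes 3
  Position 3 ')': depth becomes 2
  Position 4 ')': depth becomes 1
  Position 5 ')': depth becomes 0
  Position 6 '(': depth becomes 1
  Position 7 '(': depth becomes 2
  Position 8 ')': depth becomes 1
  Position 9 ')': depth becomes 0
  Position 10 '(': depth becomes 1
  Position 11 ')': depth becomes 0
  Position 12 '(': depth becomes 1
  Position 13 ')': depth becomes 0
  Position 14 '(': depth becomes 1
  Position 15 ')': depth becomes 0
  Position 16 '(': depth becomes 1
  Position 17 ')': depth becomes 0
Maximum depth reached: 3

3


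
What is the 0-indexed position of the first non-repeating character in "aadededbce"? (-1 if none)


Input: aadededbce
Character frequencies:
  'a': 2
  'b': 1
  'c': 1
  'd': 3
  'e': 3
Scanning left to right for freq == 1:
  Position 0 ('a'): freq=2, skip
  Position 1 ('a'): freq=2, skip
  Position 2 ('d'): freq=3, skip
  Position 3 ('e'): freq=3, skip
  Position 4 ('d'): freq=3, skip
  Position 5 ('e'): freq=3, skip
  Position 6 ('d'): freq=3, skip
  Position 7 ('b'): unique! => answer = 7

7


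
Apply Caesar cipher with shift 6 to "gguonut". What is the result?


Caesar cipher: shift "gguonut" by 6
  'g' (pos 6) + 6 = pos 12 = 'm'
  'g' (pos 6) + 6 = pos 12 = 'm'
  'u' (pos 20) + 6 = pos 0 = 'a'
  'o' (pos 14) + 6 = pos 20 = 'u'
  'n' (pos 13) + 6 = pos 19 = 't'
  'u' (pos 20) + 6 = pos 0 = 'a'
  't' (pos 19) + 6 = pos 25 = 'z'
Result: mmautaz

mmautaz


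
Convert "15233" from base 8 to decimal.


Input: "15233" in base 8
Positional expansion:
  Digit '1' (value 1) x 8^4 = 4096
  Digit '5' (value 5) x 8^3 = 2560
  Digit '2' (value 2) x 8^2 = 128
  Digit '3' (value 3) x 8^1 = 24
  Digit '3' (value 3) x 8^0 = 3
Sum = 6811

6811


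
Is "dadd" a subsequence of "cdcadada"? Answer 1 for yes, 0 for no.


Check if "dadd" is a subsequence of "cdcadada"
Greedy scan:
  Position 0 ('c'): no match needed
  Position 1 ('d'): matches sub[0] = 'd'
  Position 2 ('c'): no match needed
  Position 3 ('a'): matches sub[1] = 'a'
  Position 4 ('d'): matches sub[2] = 'd'
  Position 5 ('a'): no match needed
  Position 6 ('d'): matches sub[3] = 'd'
  Position 7 ('a'): no match needed
All 4 characters matched => is a subsequence

1


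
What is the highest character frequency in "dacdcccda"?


Input: dacdcccda
Character counts:
  'a': 2
  'c': 4
  'd': 3
Maximum frequency: 4

4


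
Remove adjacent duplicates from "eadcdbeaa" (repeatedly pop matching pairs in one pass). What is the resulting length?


Input: eadcdbeaa
Stack-based adjacent duplicate removal:
  Read 'e': push. Stack: e
  Read 'a': push. Stack: ea
  Read 'd': push. Stack: ead
  Read 'c': push. Stack: eadc
  Read 'd': push. Stack: eadcd
  Read 'b': push. Stack: eadcdb
  Read 'e': push. Stack: eadcdbe
  Read 'a': push. Stack: eadcdbea
  Read 'a': matches stack top 'a' => pop. Stack: eadcdbe
Final stack: "eadcdbe" (length 7)

7


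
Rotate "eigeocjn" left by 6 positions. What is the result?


Input: "eigeocjn", rotate left by 6
First 6 characters: "eigeoc"
Remaining characters: "jn"
Concatenate remaining + first: "jn" + "eigeoc" = "jneigeoc"

jneigeoc


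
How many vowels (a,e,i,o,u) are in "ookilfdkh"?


Input: ookilfdkh
Checking each character:
  'o' at position 0: vowel (running total: 1)
  'o' at position 1: vowel (running total: 2)
  'k' at position 2: consonant
  'i' at position 3: vowel (running total: 3)
  'l' at position 4: consonant
  'f' at position 5: consonant
  'd' at position 6: consonant
  'k' at position 7: consonant
  'h' at position 8: consonant
Total vowels: 3

3


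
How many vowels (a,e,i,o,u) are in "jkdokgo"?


Input: jkdokgo
Checking each character:
  'j' at position 0: consonant
  'k' at position 1: consonant
  'd' at position 2: consonant
  'o' at position 3: vowel (running total: 1)
  'k' at position 4: consonant
  'g' at position 5: consonant
  'o' at position 6: vowel (running total: 2)
Total vowels: 2

2


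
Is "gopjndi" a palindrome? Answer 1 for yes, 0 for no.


Input: gopjndi
Reversed: idnjpog
  Compare pos 0 ('g') with pos 6 ('i'): MISMATCH
  Compare pos 1 ('o') with pos 5 ('d'): MISMATCH
  Compare pos 2 ('p') with pos 4 ('n'): MISMATCH
Result: not a palindrome

0


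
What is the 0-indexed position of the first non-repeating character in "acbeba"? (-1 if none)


Input: acbeba
Character frequencies:
  'a': 2
  'b': 2
  'c': 1
  'e': 1
Scanning left to right for freq == 1:
  Position 0 ('a'): freq=2, skip
  Position 1 ('c'): unique! => answer = 1

1


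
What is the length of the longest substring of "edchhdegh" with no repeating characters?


Input: "edchhdegh"
Sliding window (track last position of each char):
  Position 0 ('e'): window [0,0] length 1 -- new best
  Position 1 ('d'): window [0,1] length 2 -- new best
  Position 2 ('c'): window [0,2] length 3 -- new best
  Position 3 ('h'): window [0,3] length 4 -- new best
  Position 4 ('h'): repeat (last at 3), move window start to 4
  Position 4 ('h'): window [4,4] length 1
  Position 5 ('d'): window [4,5] length 2
  Position 6 ('e'): window [4,6] length 3
  Position 7 ('g'): window [4,7] length 4
  Position 8 ('h'): repeat (last at 4), move window start to 5
  Position 8 ('h'): window [5,8] length 4
Longest substring with no repeats: "edch" with length 4

4


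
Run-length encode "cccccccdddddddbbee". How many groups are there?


Input: cccccccdddddddbbee
Scanning for consecutive runs:
  Group 1: 'c' x 7 (positions 0-6)
  Group 2: 'd' x 7 (positions 7-13)
  Group 3: 'b' x 2 (positions 14-15)
  Group 4: 'e' x 2 (positions 16-17)
Total groups: 4

4


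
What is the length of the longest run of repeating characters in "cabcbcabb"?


Input: "cabcbcabb"
Scanning for longest run:
  Position 1 ('a'): new char, reset run to 1
  Position 2 ('b'): new char, reset run to 1
  Position 3 ('c'): new char, reset run to 1
  Position 4 ('b'): new char, reset run to 1
  Position 5 ('c'): new char, reset run to 1
  Position 6 ('a'): new char, reset run to 1
  Position 7 ('b'): new char, reset run to 1
  Position 8 ('b'): continues run of 'b', length=2
Longest run: 'b' with length 2

2


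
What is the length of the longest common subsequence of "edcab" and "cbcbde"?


LCS of "edcab" and "cbcbde"
DP table:
           c    b    c    b    d    e
      0    0    0    0    0    0    0
  e   0    0    0    0    0    0    1
  d   0    0    0    0    0    1    1
  c   0    1    1    1    1    1    1
  a   0    1    1    1    1    1    1
  b   0    1    2    2    2    2    2
LCS length = dp[5][6] = 2

2


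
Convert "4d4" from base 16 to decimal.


Input: "4d4" in base 16
Positional expansion:
  Digit '4' (value 4) x 16^2 = 1024
  Digit 'd' (value 13) x 16^1 = 208
  Digit '4' (value 4) x 16^0 = 4
Sum = 1236

1236


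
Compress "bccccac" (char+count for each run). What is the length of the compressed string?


Input: bccccac
Runs:
  'b' x 1 => "b1"
  'c' x 4 => "c4"
  'a' x 1 => "a1"
  'c' x 1 => "c1"
Compressed: "b1c4a1c1"
Compressed length: 8

8


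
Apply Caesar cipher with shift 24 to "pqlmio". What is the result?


Caesar cipher: shift "pqlmio" by 24
  'p' (pos 15) + 24 = pos 13 = 'n'
  'q' (pos 16) + 24 = pos 14 = 'o'
  'l' (pos 11) + 24 = pos 9 = 'j'
  'm' (pos 12) + 24 = pos 10 = 'k'
  'i' (pos 8) + 24 = pos 6 = 'g'
  'o' (pos 14) + 24 = pos 12 = 'm'
Result: nojkgm

nojkgm


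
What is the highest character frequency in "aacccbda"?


Input: aacccbda
Character counts:
  'a': 3
  'b': 1
  'c': 3
  'd': 1
Maximum frequency: 3

3


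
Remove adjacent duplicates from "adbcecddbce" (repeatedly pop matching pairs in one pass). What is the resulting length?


Input: adbcecddbce
Stack-based adjacent duplicate removal:
  Read 'a': push. Stack: a
  Read 'd': push. Stack: ad
  Read 'b': push. Stack: adb
  Read 'c': push. Stack: adbc
  Read 'e': push. Stack: adbce
  Read 'c': push. Stack: adbcec
  Read 'd': push. Stack: adbcecd
  Read 'd': matches stack top 'd' => pop. Stack: adbcec
  Read 'b': push. Stack: adbcecb
  Read 'c': push. Stack: adbcecbc
  Read 'e': push. Stack: adbcecbce
Final stack: "adbcecbce" (length 9)

9


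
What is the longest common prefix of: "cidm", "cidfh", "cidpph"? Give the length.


Words: cidm, cidfh, cidpph
  Position 0: all 'c' => match
  Position 1: all 'i' => match
  Position 2: all 'd' => match
  Position 3: ('m', 'f', 'p') => mismatch, stop
LCP = "cid" (length 3)

3


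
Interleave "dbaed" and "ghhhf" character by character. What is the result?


Interleaving "dbaed" and "ghhhf":
  Position 0: 'd' from first, 'g' from second => "dg"
  Position 1: 'b' from first, 'h' from second => "bh"
  Position 2: 'a' from first, 'h' from second => "ah"
  Position 3: 'e' from first, 'h' from second => "eh"
  Position 4: 'd' from first, 'f' from second => "df"
Result: dgbhahehdf

dgbhahehdf


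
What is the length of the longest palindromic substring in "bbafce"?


Input: "bbafce"
Checking substrings for palindromes:
  [0:2] "bb" (len 2) => palindrome
Longest palindromic substring: "bb" with length 2

2


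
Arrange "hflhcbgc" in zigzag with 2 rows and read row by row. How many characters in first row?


Zigzag "hflhcbgc" into 2 rows:
Placing characters:
  'h' => row 0
  'f' => row 1
  'l' => row 0
  'h' => row 1
  'c' => row 0
  'b' => row 1
  'g' => row 0
  'c' => row 1
Rows:
  Row 0: "hlcg"
  Row 1: "fhbc"
First row length: 4

4


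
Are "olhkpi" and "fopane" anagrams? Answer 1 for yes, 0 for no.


Strings: "olhkpi", "fopane"
Sorted first:  hiklop
Sorted second: aefnop
Differ at position 0: 'h' vs 'a' => not anagrams

0


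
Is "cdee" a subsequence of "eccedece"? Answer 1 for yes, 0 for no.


Check if "cdee" is a subsequence of "eccedece"
Greedy scan:
  Position 0 ('e'): no match needed
  Position 1 ('c'): matches sub[0] = 'c'
  Position 2 ('c'): no match needed
  Position 3 ('e'): no match needed
  Position 4 ('d'): matches sub[1] = 'd'
  Position 5 ('e'): matches sub[2] = 'e'
  Position 6 ('c'): no match needed
  Position 7 ('e'): matches sub[3] = 'e'
All 4 characters matched => is a subsequence

1


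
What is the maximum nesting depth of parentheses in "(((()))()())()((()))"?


Input: "(((()))()())()((()))"
Tracking depth:
  Position 0 '(': depth becomes 1
  Position 1 '(': depth becomes 2
  Position 2 '(': depth becomes 3
  Position 3 '(': depth becomes 4
  Position 4 ')': depth becomes 3
  Position 5 ')': depth becomes 2
  Position 6 ')': depth becomes 1
  Position 7 '(': depth becomes 2
  Position 8 ')': depth becomes 1
  Position 9 '(': depth becomes 2
  Position 10 ')': depth becomes 1
  Position 11 ')': depth becomes 0
  Position 12 '(': depth becomes 1
  Position 13 ')': depth becomes 0
  Position 14 '(': depth becomes 1
  Position 15 '(': depth becomes 2
  Position 16 '(': depth becomes 3
  Position 17 ')': depth becomes 2
  Position 18 ')': depth becomes 1
  Position 19 ')': depth becomes 0
Maximum depth reached: 4

4


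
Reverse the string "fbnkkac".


Input: fbnkkac
Reading characters right to left:
  Position 6: 'c'
  Position 5: 'a'
  Position 4: 'k'
  Position 3: 'k'
  Position 2: 'n'
  Position 1: 'b'
  Position 0: 'f'
Reversed: cakknbf

cakknbf


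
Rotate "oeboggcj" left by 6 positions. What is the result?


Input: "oeboggcj", rotate left by 6
First 6 characters: "oebogg"
Remaining characters: "cj"
Concatenate remaining + first: "cj" + "oebogg" = "cjoebogg"

cjoebogg


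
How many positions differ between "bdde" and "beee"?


Comparing "bdde" and "beee" position by position:
  Position 0: 'b' vs 'b' => same
  Position 1: 'd' vs 'e' => DIFFER
  Position 2: 'd' vs 'e' => DIFFER
  Position 3: 'e' vs 'e' => same
Positions that differ: 2

2


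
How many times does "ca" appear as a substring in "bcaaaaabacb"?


Searching for "ca" in "bcaaaaabacb"
Scanning each position:
  Position 0: "bc" => no
  Position 1: "ca" => MATCH
  Position 2: "aa" => no
  Position 3: "aa" => no
  Position 4: "aa" => no
  Position 5: "aa" => no
  Position 6: "ab" => no
  Position 7: "ba" => no
  Position 8: "ac" => no
  Position 9: "cb" => no
Total occurrences: 1

1


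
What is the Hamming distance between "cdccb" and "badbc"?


Comparing "cdccb" and "badbc" position by position:
  Position 0: 'c' vs 'b' => differ
  Position 1: 'd' vs 'a' => differ
  Position 2: 'c' vs 'd' => differ
  Position 3: 'c' vs 'b' => differ
  Position 4: 'b' vs 'c' => differ
Total differences (Hamming distance): 5

5


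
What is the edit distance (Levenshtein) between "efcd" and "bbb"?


Computing edit distance: "efcd" -> "bbb"
DP table:
           b    b    b
      0    1    2    3
  e   1    1    2    3
  f   2    2    2    3
  c   3    3    3    3
  d   4    4    4    4
Edit distance = dp[4][3] = 4

4


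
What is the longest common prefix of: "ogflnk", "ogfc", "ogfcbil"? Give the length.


Words: ogflnk, ogfc, ogfcbil
  Position 0: all 'o' => match
  Position 1: all 'g' => match
  Position 2: all 'f' => match
  Position 3: ('l', 'c', 'c') => mismatch, stop
LCP = "ogf" (length 3)

3


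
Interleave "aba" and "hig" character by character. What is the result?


Interleaving "aba" and "hig":
  Position 0: 'a' from first, 'h' from second => "ah"
  Position 1: 'b' from first, 'i' from second => "bi"
  Position 2: 'a' from first, 'g' from second => "ag"
Result: ahbiag

ahbiag


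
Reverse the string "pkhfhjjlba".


Input: pkhfhjjlba
Reading characters right to left:
  Position 9: 'a'
  Position 8: 'b'
  Position 7: 'l'
  Position 6: 'j'
  Position 5: 'j'
  Position 4: 'h'
  Position 3: 'f'
  Position 2: 'h'
  Position 1: 'k'
  Position 0: 'p'
Reversed: abljjhfhkp

abljjhfhkp


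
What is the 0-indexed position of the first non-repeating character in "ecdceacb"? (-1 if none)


Input: ecdceacb
Character frequencies:
  'a': 1
  'b': 1
  'c': 3
  'd': 1
  'e': 2
Scanning left to right for freq == 1:
  Position 0 ('e'): freq=2, skip
  Position 1 ('c'): freq=3, skip
  Position 2 ('d'): unique! => answer = 2

2


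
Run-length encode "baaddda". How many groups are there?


Input: baaddda
Scanning for consecutive runs:
  Group 1: 'b' x 1 (positions 0-0)
  Group 2: 'a' x 2 (positions 1-2)
  Group 3: 'd' x 3 (positions 3-5)
  Group 4: 'a' x 1 (positions 6-6)
Total groups: 4

4


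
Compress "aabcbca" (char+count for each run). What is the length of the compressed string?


Input: aabcbca
Runs:
  'a' x 2 => "a2"
  'b' x 1 => "b1"
  'c' x 1 => "c1"
  'b' x 1 => "b1"
  'c' x 1 => "c1"
  'a' x 1 => "a1"
Compressed: "a2b1c1b1c1a1"
Compressed length: 12

12


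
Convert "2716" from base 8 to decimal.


Input: "2716" in base 8
Positional expansion:
  Digit '2' (value 2) x 8^3 = 1024
  Digit '7' (value 7) x 8^2 = 448
  Digit '1' (value 1) x 8^1 = 8
  Digit '6' (value 6) x 8^0 = 6
Sum = 1486

1486


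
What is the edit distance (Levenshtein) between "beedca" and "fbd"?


Computing edit distance: "beedca" -> "fbd"
DP table:
           f    b    d
      0    1    2    3
  b   1    1    1    2
  e   2    2    2    2
  e   3    3    3    3
  d   4    4    4    3
  c   5    5    5    4
  a   6    6    6    5
Edit distance = dp[6][3] = 5

5


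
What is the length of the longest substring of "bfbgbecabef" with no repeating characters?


Input: "bfbgbecabef"
Sliding window (track last position of each char):
  Position 0 ('b'): window [0,0] length 1 -- new best
  Position 1 ('f'): window [0,1] length 2 -- new best
  Position 2 ('b'): repeat (last at 0), move window start to 1
  Position 2 ('b'): window [1,2] length 2
  Position 3 ('g'): window [1,3] length 3 -- new best
  Position 4 ('b'): repeat (last at 2), move window start to 3
  Position 4 ('b'): window [3,4] length 2
  Position 5 ('e'): window [3,5] length 3
  Position 6 ('c'): window [3,6] length 4 -- new best
  Position 7 ('a'): window [3,7] length 5 -- new best
  Position 8 ('b'): repeat (last at 4), move window start to 5
  Position 8 ('b'): window [5,8] length 4
  Position 9 ('e'): repeat (last at 5), move window start to 6
  Position 9 ('e'): window [6,9] length 4
  Position 10 ('f'): window [6,10] length 5
Longest substring with no repeats: "gbeca" with length 5

5


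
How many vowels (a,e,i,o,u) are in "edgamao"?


Input: edgamao
Checking each character:
  'e' at position 0: vowel (running total: 1)
  'd' at position 1: consonant
  'g' at position 2: consonant
  'a' at position 3: vowel (running total: 2)
  'm' at position 4: consonant
  'a' at position 5: vowel (running total: 3)
  'o' at position 6: vowel (running total: 4)
Total vowels: 4

4
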